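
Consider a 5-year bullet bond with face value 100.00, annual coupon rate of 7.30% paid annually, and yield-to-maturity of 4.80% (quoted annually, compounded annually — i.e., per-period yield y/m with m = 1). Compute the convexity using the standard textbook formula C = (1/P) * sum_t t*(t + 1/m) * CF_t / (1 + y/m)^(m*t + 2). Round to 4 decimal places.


Coupon per period c = face * coupon_rate / m = 7.300000
Periods per year m = 1; per-period yield y/m = 0.048000
Number of cashflows N = 5
Cashflows (t years, CF_t, discount factor 1/(1+y/m)^(m*t), PV):
  t = 1.0000: CF_t = 7.300000, DF = 0.954198, PV = 6.965649
  t = 2.0000: CF_t = 7.300000, DF = 0.910495, PV = 6.646612
  t = 3.0000: CF_t = 7.300000, DF = 0.868793, PV = 6.342187
  t = 4.0000: CF_t = 7.300000, DF = 0.829001, PV = 6.051705
  t = 5.0000: CF_t = 107.300000, DF = 0.791031, PV = 84.877643
Price P = sum_t PV_t = 110.883794
Convexity numerator sum_t t*(t + 1/m) * CF_t / (1+y/m)^(m*t + 2):
  t = 1.0000: term = 12.684373
  t = 2.0000: term = 36.310228
  t = 3.0000: term = 69.294329
  t = 4.0000: term = 110.200905
  t = 5.0000: term = 2318.419378
Convexity = (1/P) * sum = 2546.909213 / 110.883794 = 22.969174

Answer: Convexity = 22.9692


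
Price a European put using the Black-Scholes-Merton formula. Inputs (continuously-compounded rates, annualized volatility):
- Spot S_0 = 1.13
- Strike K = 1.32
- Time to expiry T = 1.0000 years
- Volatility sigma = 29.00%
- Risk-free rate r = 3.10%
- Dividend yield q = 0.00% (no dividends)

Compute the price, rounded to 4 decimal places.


Answer: Price = 0.2262

Derivation:
d1 = (ln(S/K) + (r - q + 0.5*sigma^2) * T) / (sigma * sqrt(T)) = -0.28401415
d2 = d1 - sigma * sqrt(T) = -0.57401415
exp(-rT) = 0.96947557; exp(-qT) = 1.00000000
P = K * exp(-rT) * N(-d2) - S_0 * exp(-qT) * N(-d1)
N(-d1) = 0.61180023; N(-d2) = 0.71702089
P = 1.3200 * 0.96947557 * 0.71702089 - 1.1300 * 1.00000000 * 0.61180023 = 0.2262


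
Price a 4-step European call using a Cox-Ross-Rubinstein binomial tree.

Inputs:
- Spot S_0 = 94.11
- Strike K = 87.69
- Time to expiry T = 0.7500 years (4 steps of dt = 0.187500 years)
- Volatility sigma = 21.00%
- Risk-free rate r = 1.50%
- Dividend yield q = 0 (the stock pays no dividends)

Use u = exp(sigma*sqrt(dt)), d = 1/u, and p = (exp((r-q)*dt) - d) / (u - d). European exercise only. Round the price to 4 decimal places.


Answer: Price = V(0,0) = 11.2070

Derivation:
dt = T/N = 0.187500
u = exp(sigma*sqrt(dt)) = 1.095195; d = 1/u = 0.913079
p = (exp((r-q)*dt) - d) / (u - d) = 0.492748
Discount per step: exp(-r*dt) = 0.997191
Stock lattice S(k, i) with i counting down-moves:
  k=0: S(0,0) = 94.1100
  k=1: S(1,0) = 103.0688; S(1,1) = 85.9299
  k=2: S(2,0) = 112.8805; S(2,1) = 94.1100; S(2,2) = 78.4608
  k=3: S(3,0) = 123.6262; S(3,1) = 103.0688; S(3,2) = 85.9299; S(3,3) = 71.6409
  k=4: S(4,0) = 135.3948; S(4,1) = 112.8805; S(4,2) = 94.1100; S(4,3) = 78.4608; S(4,4) = 65.4138
Terminal payoffs V(N, i) = max(S_T - K, 0):
  V(4,0) = 47.704803; V(4,1) = 25.190490; V(4,2) = 6.420000; V(4,3) = 0.000000; V(4,4) = 0.000000
Backward induction: V(k, i) = exp(-r*dt) * [p * V(k+1, i) + (1-p) * V(k+1, i+1)].
  V(3,0) = exp(-r*dt) * [p*47.704803 + (1-p)*25.190490] = 36.182459
  V(3,1) = exp(-r*dt) * [p*25.190490 + (1-p)*6.420000] = 15.625108
  V(3,2) = exp(-r*dt) * [p*6.420000 + (1-p)*0.000000] = 3.154555
  V(3,3) = exp(-r*dt) * [p*0.000000 + (1-p)*0.000000] = 0.000000
  V(2,0) = exp(-r*dt) * [p*36.182459 + (1-p)*15.625108] = 25.682361
  V(2,1) = exp(-r*dt) * [p*15.625108 + (1-p)*3.154555] = 9.273273
  V(2,2) = exp(-r*dt) * [p*3.154555 + (1-p)*0.000000] = 1.550034
  V(1,0) = exp(-r*dt) * [p*25.682361 + (1-p)*9.273273] = 17.310060
  V(1,1) = exp(-r*dt) * [p*9.273273 + (1-p)*1.550034] = 5.340601
  V(0,0) = exp(-r*dt) * [p*17.310060 + (1-p)*5.340601] = 11.206960


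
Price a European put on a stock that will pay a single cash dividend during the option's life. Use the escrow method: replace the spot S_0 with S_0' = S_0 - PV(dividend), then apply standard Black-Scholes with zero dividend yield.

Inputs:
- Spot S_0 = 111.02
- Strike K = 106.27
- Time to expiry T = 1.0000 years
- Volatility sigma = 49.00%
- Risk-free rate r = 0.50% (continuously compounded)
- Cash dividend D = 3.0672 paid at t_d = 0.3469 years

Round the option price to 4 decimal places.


Answer: Price = 19.5891

Derivation:
PV(D) = D * exp(-r * t_d) = 3.0672 * 0.99826700 = 3.06188455
S_0' = S_0 - PV(D) = 111.0200 - 3.06188455 = 107.95811545
d1 = (ln(S_0'/K) + (r + sigma^2/2)*T) / (sigma*sqrt(T)) = 0.28736797
d2 = d1 - sigma*sqrt(T) = -0.20263203
exp(-rT) = 0.99501248
N(-d1) = 0.38691529; N(-d2) = 0.58028867
P = K * exp(-rT) * N(-d2) - S_0' * N(-d1) = 106.2700 * 0.99501248 * 0.58028867 - 107.95811545 * 0.38691529 = 19.5891


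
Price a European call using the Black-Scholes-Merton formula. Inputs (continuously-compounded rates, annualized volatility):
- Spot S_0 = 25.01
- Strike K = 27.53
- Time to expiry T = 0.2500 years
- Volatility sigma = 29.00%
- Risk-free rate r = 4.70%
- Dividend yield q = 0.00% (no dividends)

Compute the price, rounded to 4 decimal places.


d1 = (ln(S/K) + (r - q + 0.5*sigma^2) * T) / (sigma * sqrt(T)) = -0.50853844
d2 = d1 - sigma * sqrt(T) = -0.65353844
exp(-rT) = 0.98831876; exp(-qT) = 1.00000000
C = S_0 * exp(-qT) * N(d1) - K * exp(-rT) * N(d2)
N(d1) = 0.30553789; N(d2) = 0.25670461
C = 25.0100 * 1.00000000 * 0.30553789 - 27.5300 * 0.98831876 * 0.25670461 = 0.6570

Answer: Price = 0.6570


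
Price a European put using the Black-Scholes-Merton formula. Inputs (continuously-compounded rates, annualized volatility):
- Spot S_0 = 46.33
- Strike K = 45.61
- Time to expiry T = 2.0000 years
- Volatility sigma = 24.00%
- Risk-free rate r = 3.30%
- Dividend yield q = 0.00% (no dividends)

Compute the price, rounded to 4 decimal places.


d1 = (ln(S/K) + (r - q + 0.5*sigma^2) * T) / (sigma * sqrt(T)) = 0.41030669
d2 = d1 - sigma * sqrt(T) = 0.07089544
exp(-rT) = 0.93613086; exp(-qT) = 1.00000000
P = K * exp(-rT) * N(-d2) - S_0 * exp(-qT) * N(-d1)
N(-d1) = 0.34079049; N(-d2) = 0.47174049
P = 45.6100 * 0.93613086 * 0.47174049 - 46.3300 * 1.00000000 * 0.34079049 = 4.3530

Answer: Price = 4.3530


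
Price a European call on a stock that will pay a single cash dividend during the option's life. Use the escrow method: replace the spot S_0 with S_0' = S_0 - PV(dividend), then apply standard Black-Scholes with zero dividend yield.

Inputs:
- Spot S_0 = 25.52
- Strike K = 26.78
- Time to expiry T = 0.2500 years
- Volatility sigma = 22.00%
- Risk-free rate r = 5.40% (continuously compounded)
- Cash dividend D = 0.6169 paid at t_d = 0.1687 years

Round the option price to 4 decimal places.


PV(D) = D * exp(-r * t_d) = 0.6169 * 0.99093157 = 0.61130568
S_0' = S_0 - PV(D) = 25.5200 - 0.61130568 = 24.90869432
d1 = (ln(S_0'/K) + (r + sigma^2/2)*T) / (sigma*sqrt(T)) = -0.48080389
d2 = d1 - sigma*sqrt(T) = -0.59080389
exp(-rT) = 0.98659072
N(d1) = 0.31532794; N(d2) = 0.27732591
C = S_0' * N(d1) - K * exp(-rT) * N(d2) = 24.90869432 * 0.31532794 - 26.7800 * 0.98659072 * 0.27732591 = 0.5272

Answer: Price = 0.5272


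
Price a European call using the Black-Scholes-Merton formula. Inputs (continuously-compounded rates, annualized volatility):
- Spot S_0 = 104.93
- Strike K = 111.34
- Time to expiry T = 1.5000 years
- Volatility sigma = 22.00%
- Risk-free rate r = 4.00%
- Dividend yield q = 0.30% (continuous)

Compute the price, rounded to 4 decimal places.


d1 = (ln(S/K) + (r - q + 0.5*sigma^2) * T) / (sigma * sqrt(T)) = 0.12063692
d2 = d1 - sigma * sqrt(T) = -0.14880695
exp(-rT) = 0.94176453; exp(-qT) = 0.99551011
C = S_0 * exp(-qT) * N(d1) - K * exp(-rT) * N(d2)
N(d1) = 0.54801069; N(d2) = 0.44085298
C = 104.9300 * 0.99551011 * 0.54801069 - 111.3400 * 0.94176453 * 0.44085298 = 11.0185

Answer: Price = 11.0185


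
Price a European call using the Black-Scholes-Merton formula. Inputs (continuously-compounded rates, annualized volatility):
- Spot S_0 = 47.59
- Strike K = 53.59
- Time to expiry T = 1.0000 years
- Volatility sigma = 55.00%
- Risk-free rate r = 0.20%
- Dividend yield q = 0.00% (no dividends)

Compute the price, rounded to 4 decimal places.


d1 = (ln(S/K) + (r - q + 0.5*sigma^2) * T) / (sigma * sqrt(T)) = 0.06274577
d2 = d1 - sigma * sqrt(T) = -0.48725423
exp(-rT) = 0.99800200; exp(-qT) = 1.00000000
C = S_0 * exp(-qT) * N(d1) - K * exp(-rT) * N(d2)
N(d1) = 0.52501552; N(d2) = 0.31303909
C = 47.5900 * 1.00000000 * 0.52501552 - 53.5900 * 0.99800200 * 0.31303909 = 8.2432

Answer: Price = 8.2432


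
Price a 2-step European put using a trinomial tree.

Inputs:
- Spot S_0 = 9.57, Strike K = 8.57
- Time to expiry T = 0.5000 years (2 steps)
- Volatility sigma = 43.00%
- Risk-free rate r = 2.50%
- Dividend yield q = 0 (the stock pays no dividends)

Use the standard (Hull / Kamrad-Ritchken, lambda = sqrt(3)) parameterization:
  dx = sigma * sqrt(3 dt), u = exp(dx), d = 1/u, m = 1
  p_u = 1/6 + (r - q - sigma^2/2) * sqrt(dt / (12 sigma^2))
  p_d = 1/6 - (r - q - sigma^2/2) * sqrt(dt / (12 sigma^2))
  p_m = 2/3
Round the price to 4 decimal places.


dt = T/N = 0.250000; dx = sigma*sqrt(3*dt) = 0.372391
u = exp(dx) = 1.451200; d = 1/u = 0.689085
p_u = 0.144026, p_m = 0.666667, p_d = 0.189308
Discount per step: exp(-r*dt) = 0.993769
Stock lattice S(k, j) with j the centered position index:
  k=0: S(0,+0) = 9.5700
  k=1: S(1,-1) = 6.5945; S(1,+0) = 9.5700; S(1,+1) = 13.8880
  k=2: S(2,-2) = 4.5442; S(2,-1) = 6.5945; S(2,+0) = 9.5700; S(2,+1) = 13.8880; S(2,+2) = 20.1542
Terminal payoffs V(N, j) = max(K - S_T, 0):
  V(2,-2) = 4.025802; V(2,-1) = 1.975458; V(2,+0) = 0.000000; V(2,+1) = 0.000000; V(2,+2) = 0.000000
Backward induction: V(k, j) = exp(-r*dt) * [p_u * V(k+1, j+1) + p_m * V(k+1, j) + p_d * V(k+1, j-1)]
  V(1,-1) = exp(-r*dt) * [p_u*0.000000 + p_m*1.975458 + p_d*4.025802] = 2.066133
  V(1,+0) = exp(-r*dt) * [p_u*0.000000 + p_m*0.000000 + p_d*1.975458] = 0.371639
  V(1,+1) = exp(-r*dt) * [p_u*0.000000 + p_m*0.000000 + p_d*0.000000] = 0.000000
  V(0,+0) = exp(-r*dt) * [p_u*0.000000 + p_m*0.371639 + p_d*2.066133] = 0.634913

Answer: Price = V(0,0) = 0.6349


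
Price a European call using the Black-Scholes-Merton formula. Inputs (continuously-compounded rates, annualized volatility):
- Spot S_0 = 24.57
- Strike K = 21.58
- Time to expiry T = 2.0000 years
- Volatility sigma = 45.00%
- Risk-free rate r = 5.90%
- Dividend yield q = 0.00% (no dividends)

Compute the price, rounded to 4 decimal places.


Answer: Price = 8.5498

Derivation:
d1 = (ln(S/K) + (r - q + 0.5*sigma^2) * T) / (sigma * sqrt(T)) = 0.70751412
d2 = d1 - sigma * sqrt(T) = 0.07111801
exp(-rT) = 0.88869605; exp(-qT) = 1.00000000
C = S_0 * exp(-qT) * N(d1) - K * exp(-rT) * N(d2)
N(d1) = 0.76037648; N(d2) = 0.52834808
C = 24.5700 * 1.00000000 * 0.76037648 - 21.5800 * 0.88869605 * 0.52834808 = 8.5498


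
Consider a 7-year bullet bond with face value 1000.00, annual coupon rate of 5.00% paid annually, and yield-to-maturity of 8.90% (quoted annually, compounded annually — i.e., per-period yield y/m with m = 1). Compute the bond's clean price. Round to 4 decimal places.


Answer: Price = 803.0545

Derivation:
Coupon per period c = face * coupon_rate / m = 50.000000
Periods per year m = 1; per-period yield y/m = 0.089000
Number of cashflows N = 7
Cashflows (t years, CF_t, discount factor 1/(1+y/m)^(m*t), PV):
  t = 1.0000: CF_t = 50.000000, DF = 0.918274, PV = 45.913682
  t = 2.0000: CF_t = 50.000000, DF = 0.843226, PV = 42.161324
  t = 3.0000: CF_t = 50.000000, DF = 0.774313, PV = 38.715633
  t = 4.0000: CF_t = 50.000000, DF = 0.711031, PV = 35.551546
  t = 5.0000: CF_t = 50.000000, DF = 0.652921, PV = 32.646047
  t = 6.0000: CF_t = 50.000000, DF = 0.599560, PV = 29.978005
  t = 7.0000: CF_t = 1050.000000, DF = 0.550560, PV = 578.088248
Price P = sum_t PV_t = 803.054486


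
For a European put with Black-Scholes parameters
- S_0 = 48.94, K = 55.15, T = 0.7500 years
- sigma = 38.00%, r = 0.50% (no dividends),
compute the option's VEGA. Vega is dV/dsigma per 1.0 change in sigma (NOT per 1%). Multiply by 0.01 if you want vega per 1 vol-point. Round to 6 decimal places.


Answer: Vega = 16.615210

Derivation:
d1 = -0.1870666156; d2 = -0.5161562690
phi(d1) = 0.3920227157; exp(-qT) = 1.0000000000; exp(-rT) = 0.9962570225
Vega = S * exp(-qT) * phi(d1) * sqrt(T) = 48.9400 * 1.0000000000 * 0.3920227157 * 0.8660254038 = 16.615210


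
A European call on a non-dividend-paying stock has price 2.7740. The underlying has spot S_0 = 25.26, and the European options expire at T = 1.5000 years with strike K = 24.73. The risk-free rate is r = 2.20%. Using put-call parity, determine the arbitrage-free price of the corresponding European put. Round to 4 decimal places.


Answer: Put price = 1.4412

Derivation:
Put-call parity: C - P = S_0 * exp(-qT) - K * exp(-rT).
S_0 * exp(-qT) = 25.2600 * 1.00000000 = 25.26000000
K * exp(-rT) = 24.7300 * 0.96753856 = 23.92722858
P = C - S*exp(-qT) + K*exp(-rT)
P = 2.7740 - 25.26000000 + 23.92722858 = 1.4412


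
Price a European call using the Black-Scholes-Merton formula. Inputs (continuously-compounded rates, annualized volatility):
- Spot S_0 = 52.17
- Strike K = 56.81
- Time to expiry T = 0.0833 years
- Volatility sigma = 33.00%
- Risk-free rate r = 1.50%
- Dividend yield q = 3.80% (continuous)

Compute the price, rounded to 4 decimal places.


d1 = (ln(S/K) + (r - q + 0.5*sigma^2) * T) / (sigma * sqrt(T)) = -0.86709074
d2 = d1 - sigma * sqrt(T) = -0.96233448
exp(-rT) = 0.99875128; exp(-qT) = 0.99683960
C = S_0 * exp(-qT) * N(d1) - K * exp(-rT) * N(d2)
N(d1) = 0.19294615; N(d2) = 0.16794081
C = 52.1700 * 0.99683960 * 0.19294615 - 56.8100 * 0.99875128 * 0.16794081 = 0.5054

Answer: Price = 0.5054


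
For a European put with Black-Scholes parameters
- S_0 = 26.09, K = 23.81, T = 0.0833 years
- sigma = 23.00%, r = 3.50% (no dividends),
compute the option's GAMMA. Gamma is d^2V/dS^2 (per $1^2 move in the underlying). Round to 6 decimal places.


Answer: Gamma = 0.079960

Derivation:
d1 = 1.4546898680; d2 = 1.3883078674
phi(d1) = 0.1384840892; exp(-qT) = 1.0000000000; exp(-rT) = 0.9970887459
Gamma = exp(-qT) * phi(d1) / (S * sigma * sqrt(T)) = 1.0000000000 * 0.1384840892 / (26.0900 * 0.2300 * 0.2886173938) = 0.079960


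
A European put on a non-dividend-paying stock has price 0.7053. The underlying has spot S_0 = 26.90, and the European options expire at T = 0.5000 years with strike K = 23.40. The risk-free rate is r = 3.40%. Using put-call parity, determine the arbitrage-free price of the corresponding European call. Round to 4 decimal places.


Put-call parity: C - P = S_0 * exp(-qT) - K * exp(-rT).
S_0 * exp(-qT) = 26.9000 * 1.00000000 = 26.90000000
K * exp(-rT) = 23.4000 * 0.98314368 = 23.00556222
C = P + S*exp(-qT) - K*exp(-rT)
C = 0.7053 + 26.90000000 - 23.00556222 = 4.5997

Answer: Call price = 4.5997


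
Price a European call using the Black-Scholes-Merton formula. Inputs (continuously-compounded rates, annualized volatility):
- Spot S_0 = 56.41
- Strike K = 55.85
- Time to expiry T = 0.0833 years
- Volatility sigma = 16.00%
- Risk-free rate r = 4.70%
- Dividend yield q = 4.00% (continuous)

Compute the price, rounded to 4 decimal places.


Answer: Price = 1.3523

Derivation:
d1 = (ln(S/K) + (r - q + 0.5*sigma^2) * T) / (sigma * sqrt(T)) = 0.25176632
d2 = d1 - sigma * sqrt(T) = 0.20558754
exp(-rT) = 0.99609255; exp(-qT) = 0.99667354
C = S_0 * exp(-qT) * N(d1) - K * exp(-rT) * N(d2)
N(d1) = 0.59938915; N(d2) = 0.58144344
C = 56.4100 * 0.99667354 * 0.59938915 - 55.8500 * 0.99609255 * 0.58144344 = 1.3523


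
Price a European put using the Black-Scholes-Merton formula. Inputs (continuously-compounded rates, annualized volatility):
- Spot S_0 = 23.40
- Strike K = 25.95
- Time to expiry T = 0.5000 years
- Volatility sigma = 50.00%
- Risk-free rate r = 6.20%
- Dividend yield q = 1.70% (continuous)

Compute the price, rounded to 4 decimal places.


d1 = (ln(S/K) + (r - q + 0.5*sigma^2) * T) / (sigma * sqrt(T)) = -0.05214372
d2 = d1 - sigma * sqrt(T) = -0.40569711
exp(-rT) = 0.96947557; exp(-qT) = 0.99153602
P = K * exp(-rT) * N(-d2) - S_0 * exp(-qT) * N(-d1)
N(-d1) = 0.52079291; N(-d2) = 0.65751742
P = 25.9500 * 0.96947557 * 0.65751742 - 23.4000 * 0.99153602 * 0.52079291 = 4.4583

Answer: Price = 4.4583


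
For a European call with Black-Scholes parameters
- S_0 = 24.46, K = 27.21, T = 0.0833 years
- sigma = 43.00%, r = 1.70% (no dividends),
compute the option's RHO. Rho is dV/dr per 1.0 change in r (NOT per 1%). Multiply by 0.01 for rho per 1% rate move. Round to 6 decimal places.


Answer: Rho = 0.411112

Derivation:
d1 = -0.7850438036; d2 = -0.9091492829
phi(d1) = 0.2931457305; exp(-qT) = 1.0000000000; exp(-rT) = 0.9985849022
N(d2) = 0.1816356656
Rho = K*T*exp(-rT)*N(d2) = 27.2100 * 0.0833 * 0.9985849022 * 0.1816356656 = 0.411112


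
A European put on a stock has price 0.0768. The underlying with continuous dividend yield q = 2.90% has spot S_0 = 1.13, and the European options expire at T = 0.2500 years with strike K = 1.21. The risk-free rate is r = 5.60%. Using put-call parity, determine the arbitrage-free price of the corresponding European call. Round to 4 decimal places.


Put-call parity: C - P = S_0 * exp(-qT) - K * exp(-rT).
S_0 * exp(-qT) = 1.1300 * 0.99277622 = 1.12183713
K * exp(-rT) = 1.2100 * 0.98609754 = 1.19317803
C = P + S*exp(-qT) - K*exp(-rT)
C = 0.0768 + 1.12183713 - 1.19317803 = 0.0055

Answer: Call price = 0.0055


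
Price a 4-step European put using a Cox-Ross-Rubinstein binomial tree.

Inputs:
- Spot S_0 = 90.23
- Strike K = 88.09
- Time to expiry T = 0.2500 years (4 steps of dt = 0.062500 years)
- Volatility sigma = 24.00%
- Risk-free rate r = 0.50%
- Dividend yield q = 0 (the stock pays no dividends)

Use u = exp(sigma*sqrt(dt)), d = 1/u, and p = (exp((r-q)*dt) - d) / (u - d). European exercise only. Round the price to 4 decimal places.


dt = T/N = 0.062500
u = exp(sigma*sqrt(dt)) = 1.061837; d = 1/u = 0.941765
p = (exp((r-q)*dt) - d) / (u - d) = 0.487608
Discount per step: exp(-r*dt) = 0.999688
Stock lattice S(k, i) with i counting down-moves:
  k=0: S(0,0) = 90.2300
  k=1: S(1,0) = 95.8095; S(1,1) = 84.9754
  k=2: S(2,0) = 101.7340; S(2,1) = 90.2300; S(2,2) = 80.0268
  k=3: S(3,0) = 108.0249; S(3,1) = 95.8095; S(3,2) = 84.9754; S(3,3) = 75.3664
  k=4: S(4,0) = 114.7048; S(4,1) = 101.7340; S(4,2) = 90.2300; S(4,3) = 80.0268; S(4,4) = 70.9774
Terminal payoffs V(N, i) = max(K - S_T, 0):
  V(4,0) = 0.000000; V(4,1) = 0.000000; V(4,2) = 0.000000; V(4,3) = 8.063169; V(4,4) = 17.112568
Backward induction: V(k, i) = exp(-r*dt) * [p * V(k+1, i) + (1-p) * V(k+1, i+1)].
  V(3,0) = exp(-r*dt) * [p*0.000000 + (1-p)*0.000000] = 0.000000
  V(3,1) = exp(-r*dt) * [p*0.000000 + (1-p)*0.000000] = 0.000000
  V(3,2) = exp(-r*dt) * [p*0.000000 + (1-p)*8.063169] = 4.130216
  V(3,3) = exp(-r*dt) * [p*8.063169 + (1-p)*17.112568] = 12.696045
  V(2,0) = exp(-r*dt) * [p*0.000000 + (1-p)*0.000000] = 0.000000
  V(2,1) = exp(-r*dt) * [p*0.000000 + (1-p)*4.130216] = 2.115631
  V(2,2) = exp(-r*dt) * [p*4.130216 + (1-p)*12.696045] = 8.516621
  V(1,0) = exp(-r*dt) * [p*0.000000 + (1-p)*2.115631] = 1.083695
  V(1,1) = exp(-r*dt) * [p*2.115631 + (1-p)*8.516621] = 5.393764
  V(0,0) = exp(-r*dt) * [p*1.083695 + (1-p)*5.393764] = 3.291113

Answer: Price = V(0,0) = 3.2911


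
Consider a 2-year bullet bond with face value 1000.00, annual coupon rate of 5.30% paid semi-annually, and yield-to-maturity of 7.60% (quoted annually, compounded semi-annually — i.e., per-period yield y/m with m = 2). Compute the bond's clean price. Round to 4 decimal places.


Answer: Price = 958.0587

Derivation:
Coupon per period c = face * coupon_rate / m = 26.500000
Periods per year m = 2; per-period yield y/m = 0.038000
Number of cashflows N = 4
Cashflows (t years, CF_t, discount factor 1/(1+y/m)^(m*t), PV):
  t = 0.5000: CF_t = 26.500000, DF = 0.963391, PV = 25.529865
  t = 1.0000: CF_t = 26.500000, DF = 0.928122, PV = 24.595246
  t = 1.5000: CF_t = 26.500000, DF = 0.894145, PV = 23.694842
  t = 2.0000: CF_t = 1026.500000, DF = 0.861411, PV = 884.238743
Price P = sum_t PV_t = 958.058696


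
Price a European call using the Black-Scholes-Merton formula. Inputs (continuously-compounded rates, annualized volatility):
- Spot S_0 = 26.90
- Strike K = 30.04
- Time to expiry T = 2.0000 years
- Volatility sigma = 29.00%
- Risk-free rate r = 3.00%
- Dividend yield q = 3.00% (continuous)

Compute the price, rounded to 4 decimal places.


d1 = (ln(S/K) + (r - q + 0.5*sigma^2) * T) / (sigma * sqrt(T)) = -0.06413590
d2 = d1 - sigma * sqrt(T) = -0.47425784
exp(-rT) = 0.94176453; exp(-qT) = 0.94176453
C = S_0 * exp(-qT) * N(d1) - K * exp(-rT) * N(d2)
N(d1) = 0.47443101; N(d2) = 0.31765803
C = 26.9000 * 0.94176453 * 0.47443101 - 30.0400 * 0.94176453 * 0.31765803 = 3.0322

Answer: Price = 3.0322


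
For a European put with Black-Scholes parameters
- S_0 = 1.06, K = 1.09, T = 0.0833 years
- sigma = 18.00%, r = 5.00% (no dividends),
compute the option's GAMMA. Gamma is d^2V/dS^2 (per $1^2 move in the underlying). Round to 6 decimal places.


d1 = -0.4310652672; d2 = -0.4830163981
phi(d1) = 0.3635468278; exp(-qT) = 1.0000000000; exp(-rT) = 0.9958436616
Gamma = exp(-qT) * phi(d1) / (S * sigma * sqrt(T)) = 1.0000000000 * 0.3635468278 / (1.0600 * 0.1800 * 0.2886173938) = 6.601756

Answer: Gamma = 6.601756


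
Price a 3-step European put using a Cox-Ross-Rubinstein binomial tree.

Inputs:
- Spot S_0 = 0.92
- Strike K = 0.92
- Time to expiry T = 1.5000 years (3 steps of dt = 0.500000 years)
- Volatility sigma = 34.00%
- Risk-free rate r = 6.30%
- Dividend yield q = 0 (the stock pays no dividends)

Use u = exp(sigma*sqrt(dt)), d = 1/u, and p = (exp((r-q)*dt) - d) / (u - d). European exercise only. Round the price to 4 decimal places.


Answer: Price = V(0,0) = 0.1181

Derivation:
dt = T/N = 0.500000
u = exp(sigma*sqrt(dt)) = 1.271778; d = 1/u = 0.786300
p = (exp((r-q)*dt) - d) / (u - d) = 0.506101
Discount per step: exp(-r*dt) = 0.968991
Stock lattice S(k, i) with i counting down-moves:
  k=0: S(0,0) = 0.9200
  k=1: S(1,0) = 1.1700; S(1,1) = 0.7234
  k=2: S(2,0) = 1.4880; S(2,1) = 0.9200; S(2,2) = 0.5688
  k=3: S(3,0) = 1.8924; S(3,1) = 1.1700; S(3,2) = 0.7234; S(3,3) = 0.4473
Terminal payoffs V(N, i) = max(K - S_T, 0):
  V(3,0) = 0.000000; V(3,1) = 0.000000; V(3,2) = 0.196604; V(3,3) = 0.472747
Backward induction: V(k, i) = exp(-r*dt) * [p * V(k+1, i) + (1-p) * V(k+1, i+1)].
  V(2,0) = exp(-r*dt) * [p*0.000000 + (1-p)*0.000000] = 0.000000
  V(2,1) = exp(-r*dt) * [p*0.000000 + (1-p)*0.196604] = 0.094091
  V(2,2) = exp(-r*dt) * [p*0.196604 + (1-p)*0.472747] = 0.322665
  V(1,0) = exp(-r*dt) * [p*0.000000 + (1-p)*0.094091] = 0.045031
  V(1,1) = exp(-r*dt) * [p*0.094091 + (1-p)*0.322665] = 0.200565
  V(0,0) = exp(-r*dt) * [p*0.045031 + (1-p)*0.200565] = 0.118070


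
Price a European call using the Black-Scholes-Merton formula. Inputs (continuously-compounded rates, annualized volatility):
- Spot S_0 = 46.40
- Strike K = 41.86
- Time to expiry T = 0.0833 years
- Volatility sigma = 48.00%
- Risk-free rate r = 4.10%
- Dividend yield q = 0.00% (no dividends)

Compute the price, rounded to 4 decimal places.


Answer: Price = 5.4567

Derivation:
d1 = (ln(S/K) + (r - q + 0.5*sigma^2) * T) / (sigma * sqrt(T)) = 0.83718247
d2 = d1 - sigma * sqrt(T) = 0.69864612
exp(-rT) = 0.99659053; exp(-qT) = 1.00000000
C = S_0 * exp(-qT) * N(d1) - K * exp(-rT) * N(d2)
N(d1) = 0.79875499; N(d2) = 0.75761339
C = 46.4000 * 1.00000000 * 0.79875499 - 41.8600 * 0.99659053 * 0.75761339 = 5.4567


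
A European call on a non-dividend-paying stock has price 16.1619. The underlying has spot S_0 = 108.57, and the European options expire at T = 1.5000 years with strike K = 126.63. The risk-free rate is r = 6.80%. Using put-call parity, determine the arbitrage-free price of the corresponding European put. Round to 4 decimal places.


Answer: Put price = 21.9425

Derivation:
Put-call parity: C - P = S_0 * exp(-qT) - K * exp(-rT).
S_0 * exp(-qT) = 108.5700 * 1.00000000 = 108.57000000
K * exp(-rT) = 126.6300 * 0.90302955 = 114.35063213
P = C - S*exp(-qT) + K*exp(-rT)
P = 16.1619 - 108.57000000 + 114.35063213 = 21.9425


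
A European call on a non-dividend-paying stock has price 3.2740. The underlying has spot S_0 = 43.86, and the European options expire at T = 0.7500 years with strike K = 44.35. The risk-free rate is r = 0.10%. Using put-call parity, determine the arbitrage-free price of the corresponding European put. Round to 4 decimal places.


Answer: Put price = 3.7307

Derivation:
Put-call parity: C - P = S_0 * exp(-qT) - K * exp(-rT).
S_0 * exp(-qT) = 43.8600 * 1.00000000 = 43.86000000
K * exp(-rT) = 44.3500 * 0.99925028 = 44.31674997
P = C - S*exp(-qT) + K*exp(-rT)
P = 3.2740 - 43.86000000 + 44.31674997 = 3.7307


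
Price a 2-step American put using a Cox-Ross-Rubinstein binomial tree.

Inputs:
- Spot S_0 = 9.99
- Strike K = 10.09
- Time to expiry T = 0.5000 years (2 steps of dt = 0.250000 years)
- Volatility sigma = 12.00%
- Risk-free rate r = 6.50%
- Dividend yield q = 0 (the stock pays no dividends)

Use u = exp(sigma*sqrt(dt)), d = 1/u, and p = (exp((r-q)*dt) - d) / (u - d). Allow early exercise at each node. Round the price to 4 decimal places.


dt = T/N = 0.250000
u = exp(sigma*sqrt(dt)) = 1.061837; d = 1/u = 0.941765
p = (exp((r-q)*dt) - d) / (u - d) = 0.621446
Discount per step: exp(-r*dt) = 0.983881
Stock lattice S(k, i) with i counting down-moves:
  k=0: S(0,0) = 9.9900
  k=1: S(1,0) = 10.6077; S(1,1) = 9.4082
  k=2: S(2,0) = 11.2637; S(2,1) = 9.9900; S(2,2) = 8.8603
Terminal payoffs V(N, i) = max(K - S_T, 0):
  V(2,0) = 0.000000; V(2,1) = 0.100000; V(2,2) = 1.229665
Backward induction: V(k, i) = exp(-r*dt) * [p * V(k+1, i) + (1-p) * V(k+1, i+1)]; then take max(V_cont, immediate exercise) for American.
  V(1,0) = exp(-r*dt) * [p*0.000000 + (1-p)*0.100000] = 0.037245; exercise = 0.000000; V(1,0) = max -> 0.037245
  V(1,1) = exp(-r*dt) * [p*0.100000 + (1-p)*1.229665] = 0.519135; exercise = 0.681772; V(1,1) = max -> 0.681772
  V(0,0) = exp(-r*dt) * [p*0.037245 + (1-p)*0.681772] = 0.276701; exercise = 0.100000; V(0,0) = max -> 0.276701

Answer: Price = V(0,0) = 0.2767


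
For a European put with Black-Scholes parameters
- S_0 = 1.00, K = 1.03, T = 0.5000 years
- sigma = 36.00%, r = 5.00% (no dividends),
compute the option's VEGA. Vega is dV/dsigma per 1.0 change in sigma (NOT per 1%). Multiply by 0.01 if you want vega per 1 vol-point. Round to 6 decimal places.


Answer: Vega = 0.280413

Derivation:
d1 = 0.1093705541; d2 = -0.1451878872
phi(d1) = 0.3965633442; exp(-qT) = 1.0000000000; exp(-rT) = 0.9753099120
Vega = S * exp(-qT) * phi(d1) * sqrt(T) = 1.0000 * 1.0000000000 * 0.3965633442 * 0.7071067812 = 0.280413


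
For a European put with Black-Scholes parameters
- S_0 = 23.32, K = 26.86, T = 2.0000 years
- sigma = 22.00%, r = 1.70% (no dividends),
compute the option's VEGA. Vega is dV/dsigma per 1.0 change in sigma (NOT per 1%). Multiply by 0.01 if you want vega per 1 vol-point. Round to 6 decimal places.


d1 = -0.1893980037; d2 = -0.5005249874
phi(d1) = 0.3918507172; exp(-qT) = 1.0000000000; exp(-rT) = 0.9665715046
Vega = S * exp(-qT) * phi(d1) * sqrt(T) = 23.3200 * 1.0000000000 * 0.3918507172 * 1.4142135624 = 12.923025

Answer: Vega = 12.923025


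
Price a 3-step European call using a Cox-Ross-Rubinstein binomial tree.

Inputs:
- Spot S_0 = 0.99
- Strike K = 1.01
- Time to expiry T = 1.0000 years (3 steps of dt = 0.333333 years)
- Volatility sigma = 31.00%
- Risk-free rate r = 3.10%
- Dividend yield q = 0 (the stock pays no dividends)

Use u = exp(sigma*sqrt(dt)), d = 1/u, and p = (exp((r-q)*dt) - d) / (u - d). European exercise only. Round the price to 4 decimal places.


dt = T/N = 0.333333
u = exp(sigma*sqrt(dt)) = 1.195995; d = 1/u = 0.836124
p = (exp((r-q)*dt) - d) / (u - d) = 0.484237
Discount per step: exp(-r*dt) = 0.989720
Stock lattice S(k, i) with i counting down-moves:
  k=0: S(0,0) = 0.9900
  k=1: S(1,0) = 1.1840; S(1,1) = 0.8278
  k=2: S(2,0) = 1.4161; S(2,1) = 0.9900; S(2,2) = 0.6921
  k=3: S(3,0) = 1.6936; S(3,1) = 1.1840; S(3,2) = 0.8278; S(3,3) = 0.5787
Terminal payoffs V(N, i) = max(S_T - K, 0):
  V(3,0) = 0.683649; V(3,1) = 0.174035; V(3,2) = 0.000000; V(3,3) = 0.000000
Backward induction: V(k, i) = exp(-r*dt) * [p * V(k+1, i) + (1-p) * V(k+1, i+1)].
  V(2,0) = exp(-r*dt) * [p*0.683649 + (1-p)*0.174035] = 0.416483
  V(2,1) = exp(-r*dt) * [p*0.174035 + (1-p)*0.000000] = 0.083408
  V(2,2) = exp(-r*dt) * [p*0.000000 + (1-p)*0.000000] = 0.000000
  V(1,0) = exp(-r*dt) * [p*0.416483 + (1-p)*0.083408] = 0.242180
  V(1,1) = exp(-r*dt) * [p*0.083408 + (1-p)*0.000000] = 0.039974
  V(0,0) = exp(-r*dt) * [p*0.242180 + (1-p)*0.039974] = 0.136472

Answer: Price = V(0,0) = 0.1365


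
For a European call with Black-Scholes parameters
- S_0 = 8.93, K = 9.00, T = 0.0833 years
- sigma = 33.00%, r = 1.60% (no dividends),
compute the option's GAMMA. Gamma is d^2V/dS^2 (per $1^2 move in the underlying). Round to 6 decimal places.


d1 = -0.0203656161; d2 = -0.1156093561
phi(d1) = 0.3988595567; exp(-qT) = 1.0000000000; exp(-rT) = 0.9986680878
Gamma = exp(-qT) * phi(d1) / (S * sigma * sqrt(T)) = 1.0000000000 * 0.3988595567 / (8.9300 * 0.3300 * 0.2886173938) = 0.468956

Answer: Gamma = 0.468956


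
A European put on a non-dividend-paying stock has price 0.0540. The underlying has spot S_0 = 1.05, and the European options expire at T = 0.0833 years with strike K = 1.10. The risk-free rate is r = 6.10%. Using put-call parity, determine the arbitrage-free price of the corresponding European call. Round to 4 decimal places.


Answer: Call price = 0.0096

Derivation:
Put-call parity: C - P = S_0 * exp(-qT) - K * exp(-rT).
S_0 * exp(-qT) = 1.0500 * 1.00000000 = 1.05000000
K * exp(-rT) = 1.1000 * 0.99493159 = 1.09442475
C = P + S*exp(-qT) - K*exp(-rT)
C = 0.0540 + 1.05000000 - 1.09442475 = 0.0096


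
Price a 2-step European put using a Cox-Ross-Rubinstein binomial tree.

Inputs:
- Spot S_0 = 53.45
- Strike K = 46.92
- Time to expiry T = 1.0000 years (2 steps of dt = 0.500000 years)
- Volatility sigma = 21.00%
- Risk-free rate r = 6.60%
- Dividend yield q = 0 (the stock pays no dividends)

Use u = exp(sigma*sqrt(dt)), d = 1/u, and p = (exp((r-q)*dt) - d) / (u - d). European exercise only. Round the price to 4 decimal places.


dt = T/N = 0.500000
u = exp(sigma*sqrt(dt)) = 1.160084; d = 1/u = 0.862007
p = (exp((r-q)*dt) - d) / (u - d) = 0.575501
Discount per step: exp(-r*dt) = 0.967539
Stock lattice S(k, i) with i counting down-moves:
  k=0: S(0,0) = 53.4500
  k=1: S(1,0) = 62.0065; S(1,1) = 46.0742
  k=2: S(2,0) = 71.9327; S(2,1) = 53.4500; S(2,2) = 39.7163
Terminal payoffs V(N, i) = max(K - S_T, 0):
  V(2,0) = 0.000000; V(2,1) = 0.000000; V(2,2) = 7.203696
Backward induction: V(k, i) = exp(-r*dt) * [p * V(k+1, i) + (1-p) * V(k+1, i+1)].
  V(1,0) = exp(-r*dt) * [p*0.000000 + (1-p)*0.000000] = 0.000000
  V(1,1) = exp(-r*dt) * [p*0.000000 + (1-p)*7.203696] = 2.958693
  V(0,0) = exp(-r*dt) * [p*0.000000 + (1-p)*2.958693] = 1.215191

Answer: Price = V(0,0) = 1.2152


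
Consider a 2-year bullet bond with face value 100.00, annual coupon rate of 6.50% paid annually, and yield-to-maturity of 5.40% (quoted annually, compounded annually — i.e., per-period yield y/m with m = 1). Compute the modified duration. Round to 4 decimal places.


Coupon per period c = face * coupon_rate / m = 6.500000
Periods per year m = 1; per-period yield y/m = 0.054000
Number of cashflows N = 2
Cashflows (t years, CF_t, discount factor 1/(1+y/m)^(m*t), PV):
  t = 1.0000: CF_t = 6.500000, DF = 0.948767, PV = 6.166983
  t = 2.0000: CF_t = 106.500000, DF = 0.900158, PV = 95.866834
Price P = sum_t PV_t = 102.033817
First compute Macaulay numerator sum_t t * PV_t:
  t * PV_t at t = 1.0000: 6.166983
  t * PV_t at t = 2.0000: 191.733668
Macaulay duration D = 197.900651 / 102.033817 = 1.939559
Modified duration = D / (1 + y/m) = 1.939559 / (1 + 0.054000) = 1.840189

Answer: Modified duration = 1.8402


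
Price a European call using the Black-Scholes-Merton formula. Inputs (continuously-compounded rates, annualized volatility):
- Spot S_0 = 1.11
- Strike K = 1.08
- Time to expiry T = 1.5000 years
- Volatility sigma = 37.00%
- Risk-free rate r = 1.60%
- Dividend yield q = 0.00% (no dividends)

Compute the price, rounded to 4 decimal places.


Answer: Price = 0.2230

Derivation:
d1 = (ln(S/K) + (r - q + 0.5*sigma^2) * T) / (sigma * sqrt(T)) = 0.34000236
d2 = d1 - sigma * sqrt(T) = -0.11315324
exp(-rT) = 0.97628571; exp(-qT) = 1.00000000
C = S_0 * exp(-qT) * N(d1) - K * exp(-rT) * N(d2)
N(d1) = 0.63307262; N(d2) = 0.45495453
C = 1.1100 * 1.00000000 * 0.63307262 - 1.0800 * 0.97628571 * 0.45495453 = 0.2230


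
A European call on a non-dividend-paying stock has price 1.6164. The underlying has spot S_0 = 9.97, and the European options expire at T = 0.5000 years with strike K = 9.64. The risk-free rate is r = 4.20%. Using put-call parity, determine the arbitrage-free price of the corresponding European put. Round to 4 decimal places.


Put-call parity: C - P = S_0 * exp(-qT) - K * exp(-rT).
S_0 * exp(-qT) = 9.9700 * 1.00000000 = 9.97000000
K * exp(-rT) = 9.6400 * 0.97921896 = 9.43967082
P = C - S*exp(-qT) + K*exp(-rT)
P = 1.6164 - 9.97000000 + 9.43967082 = 1.0861

Answer: Put price = 1.0861


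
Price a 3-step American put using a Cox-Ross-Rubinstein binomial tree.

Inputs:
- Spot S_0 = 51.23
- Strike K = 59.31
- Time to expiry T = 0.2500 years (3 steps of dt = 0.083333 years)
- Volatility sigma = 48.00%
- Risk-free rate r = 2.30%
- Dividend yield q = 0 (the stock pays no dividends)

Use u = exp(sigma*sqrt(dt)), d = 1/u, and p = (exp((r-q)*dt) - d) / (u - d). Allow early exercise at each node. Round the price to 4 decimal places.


dt = T/N = 0.083333
u = exp(sigma*sqrt(dt)) = 1.148623; d = 1/u = 0.870607
p = (exp((r-q)*dt) - d) / (u - d) = 0.472315
Discount per step: exp(-r*dt) = 0.998085
Stock lattice S(k, i) with i counting down-moves:
  k=0: S(0,0) = 51.2300
  k=1: S(1,0) = 58.8440; S(1,1) = 44.6012
  k=2: S(2,0) = 67.5896; S(2,1) = 51.2300; S(2,2) = 38.8302
  k=3: S(3,0) = 77.6349; S(3,1) = 58.8440; S(3,2) = 44.6012; S(3,3) = 33.8058
Terminal payoffs V(N, i) = max(K - S_T, 0):
  V(3,0) = 0.000000; V(3,1) = 0.466030; V(3,2) = 14.708779; V(3,3) = 25.504176
Backward induction: V(k, i) = exp(-r*dt) * [p * V(k+1, i) + (1-p) * V(k+1, i+1)]; then take max(V_cont, immediate exercise) for American.
  V(2,0) = exp(-r*dt) * [p*0.000000 + (1-p)*0.466030] = 0.245446; exercise = 0.000000; V(2,0) = max -> 0.245446
  V(2,1) = exp(-r*dt) * [p*0.466030 + (1-p)*14.708779] = 7.966431; exercise = 8.080000; V(2,1) = max -> 8.080000
  V(2,2) = exp(-r*dt) * [p*14.708779 + (1-p)*25.504176] = 20.366275; exercise = 20.479844; V(2,2) = max -> 20.479844
  V(1,0) = exp(-r*dt) * [p*0.245446 + (1-p)*8.080000] = 4.371236; exercise = 0.466030; V(1,0) = max -> 4.371236
  V(1,1) = exp(-r*dt) * [p*8.080000 + (1-p)*20.479844] = 14.595210; exercise = 14.708779; V(1,1) = max -> 14.708779
  V(0,0) = exp(-r*dt) * [p*4.371236 + (1-p)*14.708779] = 9.807387; exercise = 8.080000; V(0,0) = max -> 9.807387

Answer: Price = V(0,0) = 9.8074


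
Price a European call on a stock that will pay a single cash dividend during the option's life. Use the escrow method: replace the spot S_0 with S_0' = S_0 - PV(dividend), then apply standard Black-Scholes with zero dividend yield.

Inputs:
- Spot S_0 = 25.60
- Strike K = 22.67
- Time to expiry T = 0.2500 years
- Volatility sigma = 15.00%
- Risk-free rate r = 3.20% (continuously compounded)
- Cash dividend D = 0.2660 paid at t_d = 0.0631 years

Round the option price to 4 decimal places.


Answer: Price = 2.8879

Derivation:
PV(D) = D * exp(-r * t_d) = 0.2660 * 0.99798284 = 0.26546343
S_0' = S_0 - PV(D) = 25.6000 - 0.26546343 = 25.33453657
d1 = (ln(S_0'/K) + (r + sigma^2/2)*T) / (sigma*sqrt(T)) = 1.62584776
d2 = d1 - sigma*sqrt(T) = 1.55084776
exp(-rT) = 0.99203191
N(d1) = 0.94800898; N(d2) = 0.93953091
C = S_0' * N(d1) - K * exp(-rT) * N(d2) = 25.33453657 * 0.94800898 - 22.6700 * 0.99203191 * 0.93953091 = 2.8879


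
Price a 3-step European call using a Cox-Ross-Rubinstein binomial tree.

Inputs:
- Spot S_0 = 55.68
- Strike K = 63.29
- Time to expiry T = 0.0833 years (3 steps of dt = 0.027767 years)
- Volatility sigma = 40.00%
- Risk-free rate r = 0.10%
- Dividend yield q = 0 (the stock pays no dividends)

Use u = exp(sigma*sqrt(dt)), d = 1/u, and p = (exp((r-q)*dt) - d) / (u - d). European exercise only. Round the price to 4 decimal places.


dt = T/N = 0.027767
u = exp(sigma*sqrt(dt)) = 1.068925; d = 1/u = 0.935519
p = (exp((r-q)*dt) - d) / (u - d) = 0.483551
Discount per step: exp(-r*dt) = 0.999972
Stock lattice S(k, i) with i counting down-moves:
  k=0: S(0,0) = 55.6800
  k=1: S(1,0) = 59.5177; S(1,1) = 52.0897
  k=2: S(2,0) = 63.6200; S(2,1) = 55.6800; S(2,2) = 48.7310
  k=3: S(3,0) = 68.0050; S(3,1) = 59.5177; S(3,2) = 52.0897; S(3,3) = 45.5888
Terminal payoffs V(N, i) = max(S_T - K, 0):
  V(3,0) = 4.714985; V(3,1) = 0.000000; V(3,2) = 0.000000; V(3,3) = 0.000000
Backward induction: V(k, i) = exp(-r*dt) * [p * V(k+1, i) + (1-p) * V(k+1, i+1)].
  V(2,0) = exp(-r*dt) * [p*4.714985 + (1-p)*0.000000] = 2.279872
  V(2,1) = exp(-r*dt) * [p*0.000000 + (1-p)*0.000000] = 0.000000
  V(2,2) = exp(-r*dt) * [p*0.000000 + (1-p)*0.000000] = 0.000000
  V(1,0) = exp(-r*dt) * [p*2.279872 + (1-p)*0.000000] = 1.102404
  V(1,1) = exp(-r*dt) * [p*0.000000 + (1-p)*0.000000] = 0.000000
  V(0,0) = exp(-r*dt) * [p*1.102404 + (1-p)*0.000000] = 0.533054

Answer: Price = V(0,0) = 0.5331


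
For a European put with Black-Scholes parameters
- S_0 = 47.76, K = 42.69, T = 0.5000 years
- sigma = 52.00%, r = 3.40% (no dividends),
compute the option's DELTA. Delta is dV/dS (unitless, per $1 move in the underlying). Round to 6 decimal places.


d1 = 0.5352900818; d2 = 0.1675945556
phi(d1) = 0.3456922782; exp(-qT) = 1.0000000000; exp(-rT) = 0.9831436846
N(-d1) = 0.2962246418
Delta = -exp(-qT) * N(-d1) = -1.0000000000 * 0.2962246418 = -0.296225

Answer: Delta = -0.296225


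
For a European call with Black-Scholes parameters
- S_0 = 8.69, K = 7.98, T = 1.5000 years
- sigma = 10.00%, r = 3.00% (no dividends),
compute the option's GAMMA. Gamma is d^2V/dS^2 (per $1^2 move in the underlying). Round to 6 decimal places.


Answer: Gamma = 0.199166

Derivation:
d1 = 1.1245977104; d2 = 1.0021232232
phi(d1) = 0.2119725406; exp(-qT) = 1.0000000000; exp(-rT) = 0.9559974818
Gamma = exp(-qT) * phi(d1) / (S * sigma * sqrt(T)) = 1.0000000000 * 0.2119725406 / (8.6900 * 0.1000 * 1.2247448714) = 0.199166


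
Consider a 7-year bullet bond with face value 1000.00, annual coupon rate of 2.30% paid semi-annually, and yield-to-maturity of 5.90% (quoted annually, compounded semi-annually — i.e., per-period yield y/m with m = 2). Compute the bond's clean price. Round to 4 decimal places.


Coupon per period c = face * coupon_rate / m = 11.500000
Periods per year m = 2; per-period yield y/m = 0.029500
Number of cashflows N = 14
Cashflows (t years, CF_t, discount factor 1/(1+y/m)^(m*t), PV):
  t = 0.5000: CF_t = 11.500000, DF = 0.971345, PV = 11.170471
  t = 1.0000: CF_t = 11.500000, DF = 0.943512, PV = 10.850385
  t = 1.5000: CF_t = 11.500000, DF = 0.916476, PV = 10.539470
  t = 2.0000: CF_t = 11.500000, DF = 0.890214, PV = 10.237465
  t = 2.5000: CF_t = 11.500000, DF = 0.864706, PV = 9.944114
  t = 3.0000: CF_t = 11.500000, DF = 0.839928, PV = 9.659168
  t = 3.5000: CF_t = 11.500000, DF = 0.815860, PV = 9.382388
  t = 4.0000: CF_t = 11.500000, DF = 0.792482, PV = 9.113539
  t = 4.5000: CF_t = 11.500000, DF = 0.769773, PV = 8.852393
  t = 5.0000: CF_t = 11.500000, DF = 0.747716, PV = 8.598730
  t = 5.5000: CF_t = 11.500000, DF = 0.726290, PV = 8.352336
  t = 6.0000: CF_t = 11.500000, DF = 0.705479, PV = 8.113003
  t = 6.5000: CF_t = 11.500000, DF = 0.685263, PV = 7.880527
  t = 7.0000: CF_t = 1011.500000, DF = 0.665627, PV = 673.281953
Price P = sum_t PV_t = 795.975943

Answer: Price = 795.9759


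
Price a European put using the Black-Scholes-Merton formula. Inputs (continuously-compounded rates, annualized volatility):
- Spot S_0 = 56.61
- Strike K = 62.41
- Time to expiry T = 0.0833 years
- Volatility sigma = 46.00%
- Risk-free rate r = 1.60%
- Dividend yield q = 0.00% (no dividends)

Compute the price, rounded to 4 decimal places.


d1 = (ln(S/K) + (r - q + 0.5*sigma^2) * T) / (sigma * sqrt(T)) = -0.65826527
d2 = d1 - sigma * sqrt(T) = -0.79102927
exp(-rT) = 0.99866809; exp(-qT) = 1.00000000
P = K * exp(-rT) * N(-d2) - S_0 * exp(-qT) * N(-d1)
N(-d1) = 0.74481615; N(-d2) = 0.78553654
P = 62.4100 * 0.99866809 * 0.78553654 - 56.6100 * 1.00000000 * 0.74481615 = 6.7960

Answer: Price = 6.7960
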